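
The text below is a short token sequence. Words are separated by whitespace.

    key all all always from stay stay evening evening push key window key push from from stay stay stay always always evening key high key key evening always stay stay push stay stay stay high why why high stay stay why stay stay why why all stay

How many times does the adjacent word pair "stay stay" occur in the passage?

Scanning the 46 overlapping bigram windows for "stay stay":
  position 6–7: stay stay
  position 17–18: stay stay
  position 18–19: stay stay
  position 29–30: stay stay
  position 32–33: stay stay
  position 33–34: stay stay
  position 39–40: stay stay
  position 42–43: stay stay

8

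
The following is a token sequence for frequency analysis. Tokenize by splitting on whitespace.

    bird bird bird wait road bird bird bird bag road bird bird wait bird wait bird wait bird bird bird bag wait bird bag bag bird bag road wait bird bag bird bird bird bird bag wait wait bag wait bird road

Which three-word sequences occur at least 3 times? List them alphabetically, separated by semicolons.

bird bird bag; bird bird bird; bird wait bird

Trigram counts meeting the condition (at least 3 times):
  bird bird bag: 3
  bird bird bird: 5
  bird wait bird: 3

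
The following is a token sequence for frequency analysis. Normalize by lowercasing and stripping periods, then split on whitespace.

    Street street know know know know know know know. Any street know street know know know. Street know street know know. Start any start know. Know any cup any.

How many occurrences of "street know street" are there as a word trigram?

2

Scanning the 27 overlapping trigram windows for "street know street":
  position 11–13: street know street
  position 17–19: street know street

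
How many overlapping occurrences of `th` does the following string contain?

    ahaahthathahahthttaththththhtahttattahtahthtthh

Sliding a length-2 window over the 47 characters (46 positions):
  position 6–7: th
  position 9–10: th
  position 15–16: th
  position 20–21: th
  position 22–23: th
  position 24–25: th
  position 26–27: th
  position 42–43: th
  position 45–46: th

9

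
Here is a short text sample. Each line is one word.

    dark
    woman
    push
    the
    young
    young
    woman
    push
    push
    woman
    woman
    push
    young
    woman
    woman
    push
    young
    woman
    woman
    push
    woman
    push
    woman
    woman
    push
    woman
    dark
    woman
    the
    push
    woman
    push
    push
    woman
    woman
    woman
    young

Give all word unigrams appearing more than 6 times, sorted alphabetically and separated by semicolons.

Unigram counts meeting the condition (more than 6 times):
  push: 11
  woman: 17

push; woman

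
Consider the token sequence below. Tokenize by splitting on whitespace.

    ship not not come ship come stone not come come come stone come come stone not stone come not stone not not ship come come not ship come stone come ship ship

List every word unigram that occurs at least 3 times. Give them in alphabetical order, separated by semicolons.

Unigram counts meeting the condition (at least 3 times):
  come: 12
  not: 8
  ship: 6
  stone: 6

come; not; ship; stone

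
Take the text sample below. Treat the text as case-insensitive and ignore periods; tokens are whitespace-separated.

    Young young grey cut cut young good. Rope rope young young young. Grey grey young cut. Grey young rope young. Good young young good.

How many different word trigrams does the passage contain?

24 tokens → 22 trigram windows in total.
Repeated trigrams (each contributes count−1 duplicates):
  young young grey: 2
1 duplicate windows → 22 − 1 = 21 distinct.

21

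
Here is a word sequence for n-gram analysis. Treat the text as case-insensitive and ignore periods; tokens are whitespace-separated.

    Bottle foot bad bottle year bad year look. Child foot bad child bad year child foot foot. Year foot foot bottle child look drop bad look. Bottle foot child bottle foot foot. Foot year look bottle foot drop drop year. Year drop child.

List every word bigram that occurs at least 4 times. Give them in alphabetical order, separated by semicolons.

Bigram counts meeting the condition (at least 4 times):
  bottle foot: 4
  foot foot: 4

bottle foot; foot foot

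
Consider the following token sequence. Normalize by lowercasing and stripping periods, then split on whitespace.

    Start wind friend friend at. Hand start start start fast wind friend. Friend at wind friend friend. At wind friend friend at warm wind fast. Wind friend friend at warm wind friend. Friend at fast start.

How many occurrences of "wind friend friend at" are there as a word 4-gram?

Scanning the 33 overlapping 4-gram windows for "wind friend friend at":
  position 2–5: wind friend friend at
  position 11–14: wind friend friend at
  position 15–18: wind friend friend at
  position 19–22: wind friend friend at
  position 26–29: wind friend friend at
  position 31–34: wind friend friend at

6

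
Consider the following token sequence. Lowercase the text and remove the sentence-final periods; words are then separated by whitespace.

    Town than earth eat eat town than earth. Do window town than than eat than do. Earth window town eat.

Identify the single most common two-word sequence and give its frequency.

"town than", 3 times

Bigram frequencies (highest first):
  town than: 3
  than earth: 2
  window town: 2
  earth eat: 1
  eat eat: 1
  eat town: 1
  … (9 more, each ≤ 1)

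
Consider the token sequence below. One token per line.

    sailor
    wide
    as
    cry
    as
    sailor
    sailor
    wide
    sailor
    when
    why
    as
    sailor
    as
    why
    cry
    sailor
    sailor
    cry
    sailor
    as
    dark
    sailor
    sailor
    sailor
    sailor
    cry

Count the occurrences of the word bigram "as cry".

Scanning the 26 overlapping bigram windows for "as cry":
  position 3–4: as cry

1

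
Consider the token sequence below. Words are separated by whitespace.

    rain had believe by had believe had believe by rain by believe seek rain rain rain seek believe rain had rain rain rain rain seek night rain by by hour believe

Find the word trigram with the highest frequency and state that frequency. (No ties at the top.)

Trigram frequencies (highest first):
  rain rain rain: 3
  had believe by: 2
  rain rain seek: 2
  rain had believe: 1
  believe by had: 1
  by had believe: 1
  … (19 more, each ≤ 1)

"rain rain rain", 3 times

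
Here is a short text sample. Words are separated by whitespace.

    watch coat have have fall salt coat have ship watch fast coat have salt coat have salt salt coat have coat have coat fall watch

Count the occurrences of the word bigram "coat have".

Scanning the 24 overlapping bigram windows for "coat have":
  position 2–3: coat have
  position 7–8: coat have
  position 12–13: coat have
  position 15–16: coat have
  position 19–20: coat have
  position 21–22: coat have

6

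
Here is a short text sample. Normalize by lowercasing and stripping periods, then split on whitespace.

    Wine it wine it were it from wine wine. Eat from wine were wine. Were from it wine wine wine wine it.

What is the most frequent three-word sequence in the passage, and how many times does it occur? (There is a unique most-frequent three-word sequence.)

"wine wine wine", 2 times

Trigram frequencies (highest first):
  wine wine wine: 2
  wine it wine: 1
  it wine it: 1
  wine it were: 1
  it were it: 1
  were it from: 1
  … (13 more, each ≤ 1)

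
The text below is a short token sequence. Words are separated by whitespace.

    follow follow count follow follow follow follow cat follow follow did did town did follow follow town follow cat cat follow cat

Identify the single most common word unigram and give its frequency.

"follow", 12 times

Unigram frequencies (highest first):
  follow: 12
  cat: 4
  did: 3
  town: 2
  count: 1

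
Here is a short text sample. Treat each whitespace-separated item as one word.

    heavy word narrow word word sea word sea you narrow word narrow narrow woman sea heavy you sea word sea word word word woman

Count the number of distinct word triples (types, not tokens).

24 tokens → 22 trigram windows in total.
Repeated trigrams (each contributes count−1 duplicates):
  sea word sea: 2
  word sea word: 2
2 duplicate windows → 22 − 2 = 20 distinct.

20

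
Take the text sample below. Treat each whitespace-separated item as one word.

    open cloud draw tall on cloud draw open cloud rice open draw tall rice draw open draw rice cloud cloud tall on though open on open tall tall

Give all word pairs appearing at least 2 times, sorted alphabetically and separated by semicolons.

Bigram counts meeting the condition (at least 2 times):
  cloud draw: 2
  draw open: 2
  draw tall: 2
  open cloud: 2
  open draw: 2
  tall on: 2

cloud draw; draw open; draw tall; open cloud; open draw; tall on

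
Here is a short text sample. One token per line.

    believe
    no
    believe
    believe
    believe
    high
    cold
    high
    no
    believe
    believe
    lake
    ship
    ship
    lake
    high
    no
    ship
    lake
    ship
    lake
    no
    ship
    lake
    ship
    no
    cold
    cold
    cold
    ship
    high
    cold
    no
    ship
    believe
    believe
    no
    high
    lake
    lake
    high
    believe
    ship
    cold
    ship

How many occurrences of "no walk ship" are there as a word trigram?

Scanning the 43 overlapping trigram windows for "no walk ship":
  (none found)

0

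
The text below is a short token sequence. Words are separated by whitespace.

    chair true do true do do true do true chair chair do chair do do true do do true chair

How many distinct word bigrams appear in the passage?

8

20 tokens → 19 bigram windows in total.
Repeated bigrams (each contributes count−1 duplicates):
  do true: 5
  true do: 4
  do do: 3
  chair do: 2
  true chair: 2
11 duplicate windows → 19 − 11 = 8 distinct.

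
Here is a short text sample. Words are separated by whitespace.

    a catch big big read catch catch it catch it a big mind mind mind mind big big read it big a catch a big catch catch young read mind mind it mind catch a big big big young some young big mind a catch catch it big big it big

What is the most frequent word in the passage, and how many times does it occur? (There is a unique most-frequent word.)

"big", 14 times

Unigram frequencies (highest first):
  big: 14
  catch: 10
  mind: 8
  a: 6
  it: 6
  read: 3
  … (2 more, each ≤ 3)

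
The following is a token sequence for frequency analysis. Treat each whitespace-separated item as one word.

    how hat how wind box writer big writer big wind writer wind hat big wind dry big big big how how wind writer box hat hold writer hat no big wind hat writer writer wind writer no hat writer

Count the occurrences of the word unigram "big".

7

Scanning the 39 tokens for "big":
  position 7: big
  position 9: big
  position 14: big
  position 17: big
  position 18: big
  position 19: big
  position 30: big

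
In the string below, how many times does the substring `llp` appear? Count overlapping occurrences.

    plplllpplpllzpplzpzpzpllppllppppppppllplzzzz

Sliding a length-3 window over the 44 characters (42 positions):
  position 5–7: llp
  position 23–25: llp
  position 27–29: llp
  position 37–39: llp

4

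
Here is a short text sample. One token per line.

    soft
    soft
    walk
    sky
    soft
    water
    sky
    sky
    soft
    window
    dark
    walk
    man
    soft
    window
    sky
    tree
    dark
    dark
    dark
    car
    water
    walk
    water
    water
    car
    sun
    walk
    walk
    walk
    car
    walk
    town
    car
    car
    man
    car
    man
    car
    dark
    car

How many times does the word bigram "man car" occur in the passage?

2

Scanning the 40 overlapping bigram windows for "man car":
  position 36–37: man car
  position 38–39: man car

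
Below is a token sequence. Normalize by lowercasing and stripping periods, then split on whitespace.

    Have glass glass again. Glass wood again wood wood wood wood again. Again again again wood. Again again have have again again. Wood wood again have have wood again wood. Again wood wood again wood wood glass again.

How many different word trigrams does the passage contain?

38 tokens → 36 trigram windows in total.
Repeated trigrams (each contributes count−1 duplicates):
  again wood wood: 4
  wood again wood: 4
  wood wood again: 3
  again again again: 2
  again again wood: 2
  again have have: 2
  again wood again: 2
  wood again again: 2
  … (1 more repeated)
14 duplicate windows → 36 − 14 = 22 distinct.

22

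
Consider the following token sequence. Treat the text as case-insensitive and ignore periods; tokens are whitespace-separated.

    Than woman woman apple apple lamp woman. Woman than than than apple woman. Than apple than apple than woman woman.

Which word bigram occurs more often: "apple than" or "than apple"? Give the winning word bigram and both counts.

"than apple" (3 vs 2)

"apple than": 2 occurrences
"than apple": 3 occurrences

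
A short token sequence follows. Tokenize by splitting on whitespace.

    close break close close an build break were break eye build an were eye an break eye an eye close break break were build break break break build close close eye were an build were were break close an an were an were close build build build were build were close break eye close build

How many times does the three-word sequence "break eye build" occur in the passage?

Scanning the 53 overlapping trigram windows for "break eye build":
  position 9–11: break eye build

1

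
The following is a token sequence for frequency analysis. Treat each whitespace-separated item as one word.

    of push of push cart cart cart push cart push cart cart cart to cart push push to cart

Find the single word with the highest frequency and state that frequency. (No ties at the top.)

Unigram frequencies (highest first):
  cart: 9
  push: 6
  of: 2
  to: 2

"cart", 9 times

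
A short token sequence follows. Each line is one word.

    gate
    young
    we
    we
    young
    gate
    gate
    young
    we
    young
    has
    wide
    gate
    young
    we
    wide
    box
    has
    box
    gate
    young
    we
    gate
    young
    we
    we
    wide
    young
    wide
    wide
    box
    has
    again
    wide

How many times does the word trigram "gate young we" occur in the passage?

Scanning the 32 overlapping trigram windows for "gate young we":
  position 1–3: gate young we
  position 7–9: gate young we
  position 13–15: gate young we
  position 20–22: gate young we
  position 23–25: gate young we

5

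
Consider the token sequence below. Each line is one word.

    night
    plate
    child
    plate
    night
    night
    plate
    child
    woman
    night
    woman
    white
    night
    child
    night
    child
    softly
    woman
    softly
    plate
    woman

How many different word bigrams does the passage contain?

17

21 tokens → 20 bigram windows in total.
Repeated bigrams (each contributes count−1 duplicates):
  night child: 2
  night plate: 2
  plate child: 2
3 duplicate windows → 20 − 3 = 17 distinct.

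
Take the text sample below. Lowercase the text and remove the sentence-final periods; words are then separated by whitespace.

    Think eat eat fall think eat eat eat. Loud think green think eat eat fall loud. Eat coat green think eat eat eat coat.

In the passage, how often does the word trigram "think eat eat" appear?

Scanning the 22 overlapping trigram windows for "think eat eat":
  position 1–3: think eat eat
  position 5–7: think eat eat
  position 12–14: think eat eat
  position 20–22: think eat eat

4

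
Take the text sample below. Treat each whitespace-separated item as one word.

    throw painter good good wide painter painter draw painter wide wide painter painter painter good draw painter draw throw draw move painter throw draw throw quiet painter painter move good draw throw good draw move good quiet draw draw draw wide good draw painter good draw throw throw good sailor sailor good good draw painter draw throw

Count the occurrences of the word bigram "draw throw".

5

Scanning the 56 overlapping bigram windows for "draw throw":
  position 18–19: draw throw
  position 24–25: draw throw
  position 31–32: draw throw
  position 46–47: draw throw
  position 56–57: draw throw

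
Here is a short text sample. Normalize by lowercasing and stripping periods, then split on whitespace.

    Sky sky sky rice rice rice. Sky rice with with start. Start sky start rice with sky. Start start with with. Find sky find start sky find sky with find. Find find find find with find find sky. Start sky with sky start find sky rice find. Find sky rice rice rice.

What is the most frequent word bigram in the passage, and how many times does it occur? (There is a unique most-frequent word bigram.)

"find find", 6 times

Bigram frequencies (highest first):
  find find: 6
  find sky: 5
  sky rice: 4
  rice rice: 4
  sky start: 4
  start sky: 3
  … (16 more, each ≤ 3)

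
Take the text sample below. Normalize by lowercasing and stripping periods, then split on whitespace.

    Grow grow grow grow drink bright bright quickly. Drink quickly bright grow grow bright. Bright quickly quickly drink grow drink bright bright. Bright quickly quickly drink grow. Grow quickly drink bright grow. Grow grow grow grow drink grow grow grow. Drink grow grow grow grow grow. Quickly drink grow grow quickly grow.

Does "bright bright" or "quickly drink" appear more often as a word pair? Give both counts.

"bright bright": 4 occurrences
"quickly drink": 5 occurrences

"quickly drink" (5 vs 4)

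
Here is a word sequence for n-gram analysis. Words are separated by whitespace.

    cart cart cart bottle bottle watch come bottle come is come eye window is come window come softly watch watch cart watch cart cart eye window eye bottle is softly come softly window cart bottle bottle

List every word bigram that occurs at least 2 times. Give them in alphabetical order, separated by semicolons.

bottle bottle; cart bottle; cart cart; come softly; eye window; is come; watch cart

Bigram counts meeting the condition (at least 2 times):
  bottle bottle: 2
  cart bottle: 2
  cart cart: 3
  come softly: 2
  eye window: 2
  is come: 2
  watch cart: 2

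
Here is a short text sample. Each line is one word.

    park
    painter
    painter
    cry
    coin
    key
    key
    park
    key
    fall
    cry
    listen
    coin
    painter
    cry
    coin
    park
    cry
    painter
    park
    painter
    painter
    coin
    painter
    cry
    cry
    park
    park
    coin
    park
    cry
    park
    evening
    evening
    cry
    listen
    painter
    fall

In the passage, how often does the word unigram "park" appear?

8

Scanning the 38 tokens for "park":
  position 1: park
  position 8: park
  position 17: park
  position 20: park
  position 27: park
  position 28: park
  position 30: park
  position 32: park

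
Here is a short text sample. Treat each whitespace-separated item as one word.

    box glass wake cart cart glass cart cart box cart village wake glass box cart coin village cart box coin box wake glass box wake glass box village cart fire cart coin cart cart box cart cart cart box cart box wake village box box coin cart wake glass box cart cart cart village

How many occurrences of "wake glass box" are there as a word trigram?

4

Scanning the 52 overlapping trigram windows for "wake glass box":
  position 12–14: wake glass box
  position 22–24: wake glass box
  position 25–27: wake glass box
  position 48–50: wake glass box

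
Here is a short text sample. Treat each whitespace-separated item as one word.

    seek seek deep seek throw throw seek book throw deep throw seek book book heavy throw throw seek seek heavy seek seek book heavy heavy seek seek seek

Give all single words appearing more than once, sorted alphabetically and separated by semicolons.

Unigram counts meeting the condition (more than once):
  book: 4
  deep: 2
  heavy: 4
  seek: 12
  throw: 6

book; deep; heavy; seek; throw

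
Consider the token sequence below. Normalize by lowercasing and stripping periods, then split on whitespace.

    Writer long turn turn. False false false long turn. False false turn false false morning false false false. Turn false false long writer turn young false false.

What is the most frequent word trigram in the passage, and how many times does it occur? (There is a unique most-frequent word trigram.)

"turn false false", 4 times

Trigram frequencies (highest first):
  turn false false: 4
  false false false: 2
  false false long: 2
  false false turn: 2
  false turn false: 2
  writer long turn: 1
  … (12 more, each ≤ 1)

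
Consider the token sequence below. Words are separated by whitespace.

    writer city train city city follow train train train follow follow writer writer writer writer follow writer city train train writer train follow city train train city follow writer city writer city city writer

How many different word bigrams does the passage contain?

34 tokens → 33 bigram windows in total.
Repeated bigrams (each contributes count−1 duplicates):
  train train: 4
  writer city: 4
  city train: 3
  follow writer: 3
  writer writer: 3
  city city: 2
  city follow: 2
  city writer: 2
  … (2 more repeated)
17 duplicate windows → 33 − 17 = 16 distinct.

16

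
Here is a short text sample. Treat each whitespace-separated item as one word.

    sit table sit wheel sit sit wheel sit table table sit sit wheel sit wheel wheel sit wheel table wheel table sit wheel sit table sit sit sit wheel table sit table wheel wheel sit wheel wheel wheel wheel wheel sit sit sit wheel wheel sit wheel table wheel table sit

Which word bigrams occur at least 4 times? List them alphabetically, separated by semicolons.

Bigram counts meeting the condition (at least 4 times):
  sit sit: 6
  sit table: 4
  sit wheel: 10
  table sit: 6
  wheel sit: 8
  wheel table: 5
  wheel wheel: 7

sit sit; sit table; sit wheel; table sit; wheel sit; wheel table; wheel wheel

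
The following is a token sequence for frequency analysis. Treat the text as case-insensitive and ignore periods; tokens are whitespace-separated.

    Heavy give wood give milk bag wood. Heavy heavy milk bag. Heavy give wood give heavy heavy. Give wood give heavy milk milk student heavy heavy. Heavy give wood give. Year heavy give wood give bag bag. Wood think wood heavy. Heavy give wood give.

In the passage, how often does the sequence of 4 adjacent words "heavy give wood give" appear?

Scanning the 42 overlapping 4-gram windows for "heavy give wood give":
  position 1–4: heavy give wood give
  position 12–15: heavy give wood give
  position 17–20: heavy give wood give
  position 27–30: heavy give wood give
  position 32–35: heavy give wood give
  position 42–45: heavy give wood give

6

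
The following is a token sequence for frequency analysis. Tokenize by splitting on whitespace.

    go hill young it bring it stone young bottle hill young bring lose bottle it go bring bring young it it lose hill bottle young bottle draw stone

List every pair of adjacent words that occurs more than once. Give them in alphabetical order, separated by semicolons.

Bigram counts meeting the condition (more than once):
  hill young: 2
  young bottle: 2
  young it: 2

hill young; young bottle; young it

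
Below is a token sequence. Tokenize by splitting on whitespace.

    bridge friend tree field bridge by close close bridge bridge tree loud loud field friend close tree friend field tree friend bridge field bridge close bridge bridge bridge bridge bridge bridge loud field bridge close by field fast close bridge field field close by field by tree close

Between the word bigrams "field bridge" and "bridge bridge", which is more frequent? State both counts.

"field bridge": 3 occurrences
"bridge bridge": 6 occurrences

"bridge bridge" (6 vs 3)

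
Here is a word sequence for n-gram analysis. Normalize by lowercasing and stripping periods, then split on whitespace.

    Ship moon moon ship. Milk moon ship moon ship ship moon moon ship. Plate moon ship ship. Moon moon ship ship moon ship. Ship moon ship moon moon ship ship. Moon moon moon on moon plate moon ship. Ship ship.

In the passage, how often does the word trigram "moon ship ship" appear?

6

Scanning the 38 overlapping trigram windows for "moon ship ship":
  position 8–10: moon ship ship
  position 15–17: moon ship ship
  position 19–21: moon ship ship
  position 22–24: moon ship ship
  position 28–30: moon ship ship
  position 37–39: moon ship ship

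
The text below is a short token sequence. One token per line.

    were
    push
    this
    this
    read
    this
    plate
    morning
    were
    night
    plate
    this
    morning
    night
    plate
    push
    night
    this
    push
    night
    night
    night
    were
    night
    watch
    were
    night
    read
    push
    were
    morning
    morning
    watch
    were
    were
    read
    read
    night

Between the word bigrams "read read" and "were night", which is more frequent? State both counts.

"were night" (3 vs 1)

"read read": 1 occurrence
"were night": 3 occurrences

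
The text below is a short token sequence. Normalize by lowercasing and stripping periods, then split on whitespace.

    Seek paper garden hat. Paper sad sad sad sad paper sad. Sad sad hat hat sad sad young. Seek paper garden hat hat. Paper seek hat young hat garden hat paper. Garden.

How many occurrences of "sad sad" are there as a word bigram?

Scanning the 31 overlapping bigram windows for "sad sad":
  position 6–7: sad sad
  position 7–8: sad sad
  position 8–9: sad sad
  position 11–12: sad sad
  position 12–13: sad sad
  position 16–17: sad sad

6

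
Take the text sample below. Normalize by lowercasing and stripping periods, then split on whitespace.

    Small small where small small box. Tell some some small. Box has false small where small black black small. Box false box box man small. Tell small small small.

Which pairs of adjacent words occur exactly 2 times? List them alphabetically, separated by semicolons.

small where; where small

Bigram counts meeting the condition (exactly 2 times):
  small where: 2
  where small: 2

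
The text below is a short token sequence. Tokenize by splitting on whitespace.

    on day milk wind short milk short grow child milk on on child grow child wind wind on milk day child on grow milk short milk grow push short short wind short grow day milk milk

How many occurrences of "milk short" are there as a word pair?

2

Scanning the 35 overlapping bigram windows for "milk short":
  position 6–7: milk short
  position 24–25: milk short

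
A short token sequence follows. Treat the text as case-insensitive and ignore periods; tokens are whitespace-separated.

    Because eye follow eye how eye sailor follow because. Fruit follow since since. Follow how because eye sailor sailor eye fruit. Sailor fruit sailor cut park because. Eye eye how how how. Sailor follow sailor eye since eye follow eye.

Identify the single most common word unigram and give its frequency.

Unigram frequencies (highest first):
  eye: 10
  sailor: 7
  follow: 6
  how: 5
  because: 4
  fruit: 3
  … (3 more, each ≤ 3)

"eye", 10 times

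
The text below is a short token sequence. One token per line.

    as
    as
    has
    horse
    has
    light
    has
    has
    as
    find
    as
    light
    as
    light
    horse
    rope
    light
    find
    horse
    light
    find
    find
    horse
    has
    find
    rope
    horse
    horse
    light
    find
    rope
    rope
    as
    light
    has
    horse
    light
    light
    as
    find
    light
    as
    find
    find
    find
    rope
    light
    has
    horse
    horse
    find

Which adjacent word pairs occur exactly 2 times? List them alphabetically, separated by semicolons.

find horse; horse has; horse horse; rope light

Bigram counts meeting the condition (exactly 2 times):
  find horse: 2
  horse has: 2
  horse horse: 2
  rope light: 2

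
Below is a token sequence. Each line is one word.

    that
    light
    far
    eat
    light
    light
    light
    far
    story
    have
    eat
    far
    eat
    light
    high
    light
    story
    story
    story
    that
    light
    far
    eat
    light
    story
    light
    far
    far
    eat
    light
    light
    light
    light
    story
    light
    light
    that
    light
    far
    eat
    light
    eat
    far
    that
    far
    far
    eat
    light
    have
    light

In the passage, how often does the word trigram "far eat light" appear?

6

Scanning the 48 overlapping trigram windows for "far eat light":
  position 3–5: far eat light
  position 12–14: far eat light
  position 22–24: far eat light
  position 28–30: far eat light
  position 39–41: far eat light
  position 46–48: far eat light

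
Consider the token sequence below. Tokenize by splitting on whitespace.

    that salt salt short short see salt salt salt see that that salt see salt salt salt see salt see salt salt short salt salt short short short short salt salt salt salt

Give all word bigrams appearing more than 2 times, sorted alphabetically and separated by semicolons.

salt salt; salt see; salt short; see salt; short short

Bigram counts meeting the condition (more than 2 times):
  salt salt: 10
  salt see: 4
  salt short: 3
  see salt: 4
  short short: 4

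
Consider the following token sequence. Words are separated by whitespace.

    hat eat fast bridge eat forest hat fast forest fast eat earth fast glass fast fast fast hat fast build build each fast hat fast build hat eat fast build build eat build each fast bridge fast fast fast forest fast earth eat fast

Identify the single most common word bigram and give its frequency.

Bigram frequencies (highest first):
  fast fast: 4
  eat fast: 3
  hat fast: 3
  fast build: 3
  hat eat: 2
  fast bridge: 2
  … (20 more, each ≤ 2)

"fast fast", 4 times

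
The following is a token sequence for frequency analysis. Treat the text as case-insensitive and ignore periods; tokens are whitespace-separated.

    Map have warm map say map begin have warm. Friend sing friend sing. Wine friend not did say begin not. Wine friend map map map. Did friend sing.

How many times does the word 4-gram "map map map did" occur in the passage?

Scanning the 25 overlapping 4-gram windows for "map map map did":
  position 23–26: map map map did

1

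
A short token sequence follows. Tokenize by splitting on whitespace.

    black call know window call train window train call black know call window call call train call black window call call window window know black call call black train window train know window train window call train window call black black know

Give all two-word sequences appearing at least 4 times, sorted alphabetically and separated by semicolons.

call black; train window; window call

Bigram counts meeting the condition (at least 4 times):
  call black: 4
  train window: 4
  window call: 5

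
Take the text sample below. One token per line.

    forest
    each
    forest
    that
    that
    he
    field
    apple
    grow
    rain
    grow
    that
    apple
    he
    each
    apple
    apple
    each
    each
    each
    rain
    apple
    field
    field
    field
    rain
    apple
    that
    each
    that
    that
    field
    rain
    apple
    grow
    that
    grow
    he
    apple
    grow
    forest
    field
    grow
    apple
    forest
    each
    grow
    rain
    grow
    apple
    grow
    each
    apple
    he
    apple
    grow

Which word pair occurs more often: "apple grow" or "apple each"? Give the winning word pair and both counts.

"apple grow" (5 vs 1)

"apple grow": 5 occurrences
"apple each": 1 occurrence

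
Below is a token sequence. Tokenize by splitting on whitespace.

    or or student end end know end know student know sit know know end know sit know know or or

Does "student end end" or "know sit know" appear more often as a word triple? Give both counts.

"know sit know" (2 vs 1)

"student end end": 1 occurrence
"know sit know": 2 occurrences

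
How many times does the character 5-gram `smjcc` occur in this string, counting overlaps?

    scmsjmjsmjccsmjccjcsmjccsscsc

Sliding a length-5 window over the 29 characters (25 positions):
  position 8–12: smjcc
  position 13–17: smjcc
  position 20–24: smjcc

3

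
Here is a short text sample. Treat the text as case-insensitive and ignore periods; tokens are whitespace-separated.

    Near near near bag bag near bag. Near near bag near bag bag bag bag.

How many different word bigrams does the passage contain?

4

15 tokens → 14 bigram windows in total.
Repeated bigrams (each contributes count−1 duplicates):
  bag bag: 4
  near bag: 4
  bag near: 3
  near near: 3
10 duplicate windows → 14 − 10 = 4 distinct.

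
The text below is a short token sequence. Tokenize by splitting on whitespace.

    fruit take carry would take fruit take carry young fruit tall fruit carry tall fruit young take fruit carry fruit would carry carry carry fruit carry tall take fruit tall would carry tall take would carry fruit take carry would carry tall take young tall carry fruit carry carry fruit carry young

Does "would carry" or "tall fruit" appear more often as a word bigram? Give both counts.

"would carry": 4 occurrences
"tall fruit": 2 occurrences

"would carry" (4 vs 2)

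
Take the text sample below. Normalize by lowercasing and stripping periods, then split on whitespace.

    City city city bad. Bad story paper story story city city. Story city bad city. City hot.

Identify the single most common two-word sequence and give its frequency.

Bigram frequencies (highest first):
  city city: 4
  city bad: 2
  story city: 2
  bad bad: 1
  bad story: 1
  story paper: 1
  … (5 more, each ≤ 1)

"city city", 4 times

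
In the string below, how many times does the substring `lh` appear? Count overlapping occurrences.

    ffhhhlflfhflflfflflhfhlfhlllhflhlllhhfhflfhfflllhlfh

5

Sliding a length-2 window over the 52 characters (51 positions):
  position 19–20: lh
  position 28–29: lh
  position 31–32: lh
  position 35–36: lh
  position 48–49: lh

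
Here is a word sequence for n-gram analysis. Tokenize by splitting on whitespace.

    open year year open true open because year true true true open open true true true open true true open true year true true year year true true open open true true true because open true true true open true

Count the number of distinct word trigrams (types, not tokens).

40 tokens → 38 trigram windows in total.
Repeated trigrams (each contributes count−1 duplicates):
  true true open: 5
  open true true: 4
  true true true: 4
  true open true: 3
  year true true: 3
  open open true: 2
  true open open: 2
16 duplicate windows → 38 − 16 = 22 distinct.

22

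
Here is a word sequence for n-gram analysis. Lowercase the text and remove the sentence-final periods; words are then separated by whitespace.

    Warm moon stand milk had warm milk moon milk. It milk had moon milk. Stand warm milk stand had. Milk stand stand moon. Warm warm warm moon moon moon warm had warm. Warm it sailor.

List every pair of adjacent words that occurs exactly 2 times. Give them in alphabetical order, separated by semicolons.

had warm; milk had; moon milk; moon moon; moon warm; warm milk; warm moon

Bigram counts meeting the condition (exactly 2 times):
  had warm: 2
  milk had: 2
  moon milk: 2
  moon moon: 2
  moon warm: 2
  warm milk: 2
  warm moon: 2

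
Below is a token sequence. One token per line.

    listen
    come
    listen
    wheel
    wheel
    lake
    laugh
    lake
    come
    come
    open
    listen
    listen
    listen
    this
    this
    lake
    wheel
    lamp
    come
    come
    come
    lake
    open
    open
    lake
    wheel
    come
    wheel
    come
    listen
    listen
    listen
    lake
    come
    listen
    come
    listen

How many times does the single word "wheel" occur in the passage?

Scanning the 38 tokens for "wheel":
  position 4: wheel
  position 5: wheel
  position 18: wheel
  position 27: wheel
  position 29: wheel

5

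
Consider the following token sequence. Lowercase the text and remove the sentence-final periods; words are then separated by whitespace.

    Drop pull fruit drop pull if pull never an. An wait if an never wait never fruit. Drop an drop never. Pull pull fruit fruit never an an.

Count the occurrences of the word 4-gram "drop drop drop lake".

Scanning the 25 overlapping 4-gram windows for "drop drop drop lake":
  (none found)

0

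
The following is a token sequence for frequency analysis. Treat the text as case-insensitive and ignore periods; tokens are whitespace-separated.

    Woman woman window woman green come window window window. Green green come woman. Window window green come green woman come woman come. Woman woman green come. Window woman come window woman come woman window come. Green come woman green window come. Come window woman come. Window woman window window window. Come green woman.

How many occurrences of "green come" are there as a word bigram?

Scanning the 52 overlapping bigram windows for "green come":
  position 5–6: green come
  position 11–12: green come
  position 16–17: green come
  position 25–26: green come
  position 36–37: green come

5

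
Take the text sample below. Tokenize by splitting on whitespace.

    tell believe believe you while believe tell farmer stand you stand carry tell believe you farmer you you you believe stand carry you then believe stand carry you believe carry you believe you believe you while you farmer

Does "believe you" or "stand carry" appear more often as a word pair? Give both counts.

"believe you": 4 occurrences
"stand carry": 3 occurrences

"believe you" (4 vs 3)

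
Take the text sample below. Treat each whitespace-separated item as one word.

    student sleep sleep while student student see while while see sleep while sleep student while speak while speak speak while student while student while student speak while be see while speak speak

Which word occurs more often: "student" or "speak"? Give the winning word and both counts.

"student" (7 vs 6)

"student": 7 occurrences
"speak": 6 occurrences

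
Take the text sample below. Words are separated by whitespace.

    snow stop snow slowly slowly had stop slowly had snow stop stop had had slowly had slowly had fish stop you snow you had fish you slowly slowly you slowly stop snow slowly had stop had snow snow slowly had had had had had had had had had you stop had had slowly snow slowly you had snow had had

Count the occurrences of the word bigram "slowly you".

Scanning the 59 overlapping bigram windows for "slowly you":
  position 28–29: slowly you
  position 55–56: slowly you

2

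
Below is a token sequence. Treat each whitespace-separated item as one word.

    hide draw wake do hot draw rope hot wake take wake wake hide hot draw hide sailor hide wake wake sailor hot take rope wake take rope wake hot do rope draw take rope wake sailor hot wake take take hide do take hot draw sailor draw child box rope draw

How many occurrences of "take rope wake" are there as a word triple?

3

Scanning the 49 overlapping trigram windows for "take rope wake":
  position 23–25: take rope wake
  position 26–28: take rope wake
  position 33–35: take rope wake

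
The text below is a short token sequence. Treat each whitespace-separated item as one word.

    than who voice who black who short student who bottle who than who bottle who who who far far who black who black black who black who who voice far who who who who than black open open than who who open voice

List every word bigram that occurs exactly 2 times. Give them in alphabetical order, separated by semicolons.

bottle who; far who; who bottle; who than; who voice

Bigram counts meeting the condition (exactly 2 times):
  bottle who: 2
  far who: 2
  who bottle: 2
  who than: 2
  who voice: 2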